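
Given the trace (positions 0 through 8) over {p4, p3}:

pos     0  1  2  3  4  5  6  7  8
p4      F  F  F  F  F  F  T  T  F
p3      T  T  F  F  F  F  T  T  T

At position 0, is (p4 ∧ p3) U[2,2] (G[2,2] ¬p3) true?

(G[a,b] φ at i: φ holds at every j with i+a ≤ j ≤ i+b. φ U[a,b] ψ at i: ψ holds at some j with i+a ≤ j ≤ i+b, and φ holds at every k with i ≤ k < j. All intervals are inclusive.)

Need some j in [2,2] with G[2,2] ¬p3, and (p4 ∧ p3) at every k in [0,j-1].
  j=2: G[2,2] ¬p3 holds, but (p4 ∧ p3) fails at k=0 → not this j.
No j in the window works → until fails.

False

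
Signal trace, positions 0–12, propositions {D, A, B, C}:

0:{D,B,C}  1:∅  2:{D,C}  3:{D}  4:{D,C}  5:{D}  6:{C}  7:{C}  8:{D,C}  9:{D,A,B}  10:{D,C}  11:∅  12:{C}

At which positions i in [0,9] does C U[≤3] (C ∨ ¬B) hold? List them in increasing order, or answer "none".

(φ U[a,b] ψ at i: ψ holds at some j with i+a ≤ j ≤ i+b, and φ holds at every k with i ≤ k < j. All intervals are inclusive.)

0, 1, 2, 3, 4, 5, 6, 7, 8

Evaluate at each i in [0,9]:
  i=0: ✓ (rhs at j=0)
  i=1: ✓ (rhs at j=1)
  i=2: ✓ (rhs at j=2)
  i=3: ✓ (rhs at j=3)
  i=4: ✓ (rhs at j=4)
  i=5: ✓ (rhs at j=5)
  i=6: ✓ (rhs at j=6)
  i=7: ✓ (rhs at j=7)
  i=8: ✓ (rhs at j=8)
  i=9: ✗ (lhs fails at k=9 before rhs at j=10)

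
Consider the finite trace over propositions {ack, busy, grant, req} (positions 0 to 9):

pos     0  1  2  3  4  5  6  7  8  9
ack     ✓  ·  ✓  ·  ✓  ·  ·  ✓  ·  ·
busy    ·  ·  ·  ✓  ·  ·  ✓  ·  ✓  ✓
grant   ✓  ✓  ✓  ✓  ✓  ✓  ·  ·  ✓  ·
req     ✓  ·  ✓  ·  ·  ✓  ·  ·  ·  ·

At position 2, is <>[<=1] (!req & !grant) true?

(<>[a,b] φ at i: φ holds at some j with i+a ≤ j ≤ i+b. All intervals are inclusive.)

No

Check (!req & !grant) at each j in [2,3]:
  j=2: false
  j=3: false
No position in the window satisfies it → formula fails.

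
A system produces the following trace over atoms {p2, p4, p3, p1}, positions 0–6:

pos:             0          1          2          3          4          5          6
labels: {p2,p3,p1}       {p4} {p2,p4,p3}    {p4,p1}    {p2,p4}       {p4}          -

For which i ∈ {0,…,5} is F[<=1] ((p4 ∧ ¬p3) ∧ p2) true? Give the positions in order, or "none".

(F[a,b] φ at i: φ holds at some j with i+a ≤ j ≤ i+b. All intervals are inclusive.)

Evaluate at each i in [0,5]:
  i=0: ✗ (none in [0,1])
  i=1: ✗ (none in [1,2])
  i=2: ✗ (none in [2,3])
  i=3: ✓ (witness j=4)
  i=4: ✓ (witness j=4)
  i=5: ✗ (none in [5,6])

3, 4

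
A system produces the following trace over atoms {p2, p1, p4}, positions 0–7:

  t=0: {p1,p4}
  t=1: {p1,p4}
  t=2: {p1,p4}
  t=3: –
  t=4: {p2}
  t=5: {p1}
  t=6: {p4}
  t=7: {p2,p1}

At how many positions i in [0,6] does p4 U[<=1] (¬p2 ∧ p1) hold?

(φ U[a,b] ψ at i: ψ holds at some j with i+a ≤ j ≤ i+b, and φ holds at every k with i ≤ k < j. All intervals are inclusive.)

4

Evaluate at each i in [0,6]:
  i=0: ✓ (rhs at j=0)
  i=1: ✓ (rhs at j=1)
  i=2: ✓ (rhs at j=2)
  i=3: ✗ (no rhs in [3,4])
  i=4: ✗ (lhs fails at k=4 before rhs at j=5)
  i=5: ✓ (rhs at j=5)
  i=6: ✗ (no rhs in [6,7])
Positions where it holds: {0, 1, 2, 5} → 4.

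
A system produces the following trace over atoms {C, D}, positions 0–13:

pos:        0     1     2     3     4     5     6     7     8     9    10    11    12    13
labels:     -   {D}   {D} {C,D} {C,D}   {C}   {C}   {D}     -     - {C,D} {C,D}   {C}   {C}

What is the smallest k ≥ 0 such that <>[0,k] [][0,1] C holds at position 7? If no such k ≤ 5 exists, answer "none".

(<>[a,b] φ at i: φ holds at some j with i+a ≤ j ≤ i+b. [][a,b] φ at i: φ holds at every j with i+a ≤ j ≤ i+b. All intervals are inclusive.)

Scan j = 7,8,… for [][0,1] C:
  j=7: fails
  j=8: fails
  j=9: fails
  j=10: holds
First hit at j=10, so smallest k = 10-7 = 3.

3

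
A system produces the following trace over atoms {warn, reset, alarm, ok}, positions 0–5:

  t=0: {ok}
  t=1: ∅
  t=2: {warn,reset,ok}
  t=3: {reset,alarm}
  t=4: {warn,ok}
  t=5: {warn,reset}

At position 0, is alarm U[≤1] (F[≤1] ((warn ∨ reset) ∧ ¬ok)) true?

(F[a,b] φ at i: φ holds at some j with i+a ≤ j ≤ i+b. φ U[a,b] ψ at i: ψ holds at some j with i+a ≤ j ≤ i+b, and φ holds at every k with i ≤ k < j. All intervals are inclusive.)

Need some j in [0,1] with F[≤1] ((warn ∨ reset) ∧ ¬ok), and alarm at every k in [0,j-1].
  j=0: F[≤1] ((warn ∨ reset) ∧ ¬ok) — fails (none in [0,1]).
  j=1: F[≤1] ((warn ∨ reset) ∧ ¬ok) — fails (none in [1,2]).
No j in the window works → until fails.

No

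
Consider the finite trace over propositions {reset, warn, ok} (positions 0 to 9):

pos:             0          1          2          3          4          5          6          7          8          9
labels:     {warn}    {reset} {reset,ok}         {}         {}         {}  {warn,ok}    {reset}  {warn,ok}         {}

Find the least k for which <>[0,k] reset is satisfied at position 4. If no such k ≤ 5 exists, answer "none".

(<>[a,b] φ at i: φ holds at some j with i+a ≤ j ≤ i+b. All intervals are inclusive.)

3

Scan j = 4,5,… for reset:
  j=4: fails
  j=5: fails
  j=6: fails
  j=7: holds
First hit at j=7, so smallest k = 7-4 = 3.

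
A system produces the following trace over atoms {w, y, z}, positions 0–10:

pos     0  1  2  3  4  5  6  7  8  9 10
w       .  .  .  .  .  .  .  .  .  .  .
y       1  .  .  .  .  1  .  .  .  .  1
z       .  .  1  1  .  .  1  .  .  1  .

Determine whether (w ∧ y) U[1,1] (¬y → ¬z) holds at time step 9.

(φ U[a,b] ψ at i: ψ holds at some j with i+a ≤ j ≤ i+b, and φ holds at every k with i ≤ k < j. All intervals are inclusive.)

False

Need some j in [10,10] with (¬y → ¬z), and (w ∧ y) at every k in [9,j-1].
  j=10: (¬y → ¬z) holds, but (w ∧ y) fails at k=9 → not this j.
No j in the window works → until fails.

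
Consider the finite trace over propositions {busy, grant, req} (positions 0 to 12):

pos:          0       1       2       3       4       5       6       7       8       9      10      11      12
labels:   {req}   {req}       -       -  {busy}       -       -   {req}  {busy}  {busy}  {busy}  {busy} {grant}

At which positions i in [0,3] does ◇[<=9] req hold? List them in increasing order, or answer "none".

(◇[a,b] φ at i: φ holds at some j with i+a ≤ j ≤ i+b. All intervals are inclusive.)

0, 1, 2, 3

Evaluate at each i in [0,3]:
  i=0: ✓ (witness j=0)
  i=1: ✓ (witness j=1)
  i=2: ✓ (witness j=7)
  i=3: ✓ (witness j=7)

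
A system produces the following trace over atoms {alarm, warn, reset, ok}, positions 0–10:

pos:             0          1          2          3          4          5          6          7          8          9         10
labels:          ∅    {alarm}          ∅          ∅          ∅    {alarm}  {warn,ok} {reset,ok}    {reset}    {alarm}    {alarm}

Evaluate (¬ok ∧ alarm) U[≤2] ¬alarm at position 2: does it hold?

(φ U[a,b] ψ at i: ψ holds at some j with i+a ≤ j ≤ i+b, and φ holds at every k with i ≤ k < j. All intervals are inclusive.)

Holds

Need some j in [2,4] with ¬alarm, and (¬ok ∧ alarm) at every k in [2,j-1].
  j=2: ¬alarm holds; no prefix to check → satisfied.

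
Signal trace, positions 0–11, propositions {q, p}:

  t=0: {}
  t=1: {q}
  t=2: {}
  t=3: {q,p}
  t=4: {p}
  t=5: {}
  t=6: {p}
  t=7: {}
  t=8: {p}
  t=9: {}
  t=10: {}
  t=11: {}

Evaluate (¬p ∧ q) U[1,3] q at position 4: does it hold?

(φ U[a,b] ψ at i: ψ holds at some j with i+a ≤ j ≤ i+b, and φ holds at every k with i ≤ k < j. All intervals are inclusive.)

Does not hold

Need some j in [5,7] with q, and (¬p ∧ q) at every k in [4,j-1].
  j=5: q false.
  j=6: q false.
  j=7: q false.
No j in the window works → until fails.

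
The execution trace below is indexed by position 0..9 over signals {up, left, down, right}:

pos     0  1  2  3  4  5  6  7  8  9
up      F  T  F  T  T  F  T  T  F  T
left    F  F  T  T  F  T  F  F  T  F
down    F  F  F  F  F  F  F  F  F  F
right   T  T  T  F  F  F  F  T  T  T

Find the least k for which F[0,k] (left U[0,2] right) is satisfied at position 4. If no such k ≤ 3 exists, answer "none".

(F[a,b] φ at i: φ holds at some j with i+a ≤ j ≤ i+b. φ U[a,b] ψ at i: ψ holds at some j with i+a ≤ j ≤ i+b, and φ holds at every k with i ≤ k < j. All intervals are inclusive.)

3

Scan j = 4,5,… for (left U[0,2] right):
  j=4: fails
  j=5: fails
  j=6: fails
  j=7: holds
First hit at j=7, so smallest k = 7-4 = 3.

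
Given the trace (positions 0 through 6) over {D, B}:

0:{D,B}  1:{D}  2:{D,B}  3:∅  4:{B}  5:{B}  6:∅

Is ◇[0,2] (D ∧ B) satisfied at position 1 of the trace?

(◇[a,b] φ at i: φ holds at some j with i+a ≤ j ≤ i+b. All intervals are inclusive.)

Yes

Check (D ∧ B) at each j in [1,3]:
  j=1: false
  j=2: true
  j=3: false
Found at j=2 → formula holds.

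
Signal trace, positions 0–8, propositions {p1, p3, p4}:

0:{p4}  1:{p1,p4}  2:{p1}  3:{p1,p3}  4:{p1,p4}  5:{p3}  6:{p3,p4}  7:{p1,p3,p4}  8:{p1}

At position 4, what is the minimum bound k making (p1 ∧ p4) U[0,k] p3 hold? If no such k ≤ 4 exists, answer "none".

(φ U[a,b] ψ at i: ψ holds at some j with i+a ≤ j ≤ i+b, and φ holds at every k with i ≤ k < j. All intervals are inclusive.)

1

Need earliest j ≥ 4 with p3, and (p1 ∧ p4) at every k in [4,j-1].
  j=4: rhs fails.
  j=5: rhs holds; lhs holds on [4,4]. k = 1.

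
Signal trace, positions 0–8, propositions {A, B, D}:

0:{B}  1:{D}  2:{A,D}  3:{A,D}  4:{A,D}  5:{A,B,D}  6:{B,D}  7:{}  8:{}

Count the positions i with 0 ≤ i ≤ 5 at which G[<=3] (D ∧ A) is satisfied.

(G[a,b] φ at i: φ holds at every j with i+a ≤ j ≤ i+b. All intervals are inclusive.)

Evaluate at each i in [0,5]:
  i=0: ✗ (fails at j=0)
  i=1: ✗ (fails at j=1)
  i=2: ✓ (all of [2,5])
  i=3: ✗ (fails at j=6)
  i=4: ✗ (fails at j=6)
  i=5: ✗ (fails at j=6)
Positions where it holds: {2} → 1.

1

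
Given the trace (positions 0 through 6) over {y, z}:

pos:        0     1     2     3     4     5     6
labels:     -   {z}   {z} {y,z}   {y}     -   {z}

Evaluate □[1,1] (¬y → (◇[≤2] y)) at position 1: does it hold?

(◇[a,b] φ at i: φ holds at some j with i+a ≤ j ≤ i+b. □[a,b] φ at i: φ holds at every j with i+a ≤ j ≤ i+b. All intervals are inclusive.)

True

Check (¬y → (◇[≤2] y)) at every j in [2,2]:
  j=2: antecedent true; consequent holds (witness at 3) → ✓
All positions satisfy it → formula holds.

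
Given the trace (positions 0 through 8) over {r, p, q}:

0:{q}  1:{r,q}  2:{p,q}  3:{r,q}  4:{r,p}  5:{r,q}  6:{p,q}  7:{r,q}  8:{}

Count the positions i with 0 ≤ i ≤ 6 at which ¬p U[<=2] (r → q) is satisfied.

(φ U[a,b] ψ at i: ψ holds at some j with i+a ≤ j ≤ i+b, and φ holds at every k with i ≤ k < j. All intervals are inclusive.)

6

Evaluate at each i in [0,6]:
  i=0: ✓ (rhs at j=0)
  i=1: ✓ (rhs at j=1)
  i=2: ✓ (rhs at j=2)
  i=3: ✓ (rhs at j=3)
  i=4: ✗ (lhs fails at k=4 before rhs at j=5)
  i=5: ✓ (rhs at j=5)
  i=6: ✓ (rhs at j=6)
Positions where it holds: {0, 1, 2, 3, 5, 6} → 6.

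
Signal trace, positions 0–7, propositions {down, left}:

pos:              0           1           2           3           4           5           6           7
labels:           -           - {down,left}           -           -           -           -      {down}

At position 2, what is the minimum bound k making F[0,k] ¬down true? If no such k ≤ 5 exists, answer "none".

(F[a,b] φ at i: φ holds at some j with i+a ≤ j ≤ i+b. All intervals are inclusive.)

Scan j = 2,3,… for ¬down:
  j=2: fails
  j=3: holds
First hit at j=3, so smallest k = 3-2 = 1.

1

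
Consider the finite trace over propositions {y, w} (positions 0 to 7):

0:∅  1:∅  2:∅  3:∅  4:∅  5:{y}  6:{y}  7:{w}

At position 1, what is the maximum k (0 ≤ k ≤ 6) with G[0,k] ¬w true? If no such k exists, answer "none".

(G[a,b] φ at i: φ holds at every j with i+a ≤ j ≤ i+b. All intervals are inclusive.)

5

¬w must hold from j=1 onward; find where it first fails.
  j=1: holds
  j=2: holds
  j=3: holds
  j=4: holds
  j=5: holds
  j=6: holds
  j=7: fails
Holds on [1,6], so largest k = 5.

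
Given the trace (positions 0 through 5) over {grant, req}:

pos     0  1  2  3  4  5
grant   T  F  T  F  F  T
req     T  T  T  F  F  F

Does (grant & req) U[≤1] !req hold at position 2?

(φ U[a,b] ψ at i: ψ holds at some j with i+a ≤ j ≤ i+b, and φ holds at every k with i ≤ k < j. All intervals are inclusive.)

Yes

Need some j in [2,3] with !req, and (grant & req) at every k in [2,j-1].
  j=2: !req false.
  j=3: !req holds; (grant & req) holds at every k in [2,2] → satisfied.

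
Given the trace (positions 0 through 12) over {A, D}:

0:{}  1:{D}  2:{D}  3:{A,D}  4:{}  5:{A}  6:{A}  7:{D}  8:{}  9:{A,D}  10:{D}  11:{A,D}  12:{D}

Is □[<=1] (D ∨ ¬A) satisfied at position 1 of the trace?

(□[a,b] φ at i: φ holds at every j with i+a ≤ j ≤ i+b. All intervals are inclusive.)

True

Check (D ∨ ¬A) at every j in [1,2]:
  j=1: true
  j=2: true
All positions satisfy it → formula holds.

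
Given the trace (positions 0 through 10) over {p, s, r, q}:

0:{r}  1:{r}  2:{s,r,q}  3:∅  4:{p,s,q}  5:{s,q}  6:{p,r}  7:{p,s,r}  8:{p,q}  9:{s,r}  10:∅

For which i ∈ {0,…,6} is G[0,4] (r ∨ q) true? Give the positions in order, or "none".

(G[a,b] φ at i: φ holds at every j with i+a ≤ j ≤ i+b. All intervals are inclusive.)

4, 5

Evaluate at each i in [0,6]:
  i=0: ✗ (fails at j=3)
  i=1: ✗ (fails at j=3)
  i=2: ✗ (fails at j=3)
  i=3: ✗ (fails at j=3)
  i=4: ✓ (all of [4,8])
  i=5: ✓ (all of [5,9])
  i=6: ✗ (fails at j=10)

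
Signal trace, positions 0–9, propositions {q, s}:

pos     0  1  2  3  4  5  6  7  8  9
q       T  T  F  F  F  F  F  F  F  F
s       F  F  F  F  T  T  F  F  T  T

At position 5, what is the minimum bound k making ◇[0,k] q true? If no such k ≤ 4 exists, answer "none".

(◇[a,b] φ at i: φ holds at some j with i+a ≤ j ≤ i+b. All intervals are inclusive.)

none

Scan j = 5,6,… for q:
  j=5: fails
  j=6: fails
  j=7: fails
  j=8: fails
  j=9: fails
No j in [5,9] satisfies it → none.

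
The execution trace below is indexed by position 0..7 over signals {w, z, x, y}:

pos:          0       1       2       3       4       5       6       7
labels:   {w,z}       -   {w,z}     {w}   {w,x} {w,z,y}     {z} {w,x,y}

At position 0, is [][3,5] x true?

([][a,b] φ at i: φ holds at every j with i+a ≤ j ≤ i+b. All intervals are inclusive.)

Does not hold

Check x at every j in [3,5]:
  j=3: false
  j=4: true
  j=5: false
Fails at j=3 → formula fails.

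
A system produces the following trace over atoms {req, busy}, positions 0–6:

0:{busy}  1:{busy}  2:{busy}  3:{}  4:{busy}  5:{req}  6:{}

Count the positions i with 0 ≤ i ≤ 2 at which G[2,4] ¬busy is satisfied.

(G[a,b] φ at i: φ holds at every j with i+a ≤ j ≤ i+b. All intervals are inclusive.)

Evaluate at each i in [0,2]:
  i=0: ✗ (fails at j=2)
  i=1: ✗ (fails at j=4)
  i=2: ✗ (fails at j=4)
Positions where it holds: {} → 0.

0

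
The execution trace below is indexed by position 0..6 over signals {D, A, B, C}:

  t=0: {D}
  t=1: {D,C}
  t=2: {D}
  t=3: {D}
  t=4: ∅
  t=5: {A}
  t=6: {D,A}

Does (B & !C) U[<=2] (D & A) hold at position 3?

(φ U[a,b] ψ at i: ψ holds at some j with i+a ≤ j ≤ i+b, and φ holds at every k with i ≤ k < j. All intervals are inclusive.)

Does not hold

Need some j in [3,5] with (D & A), and (B & !C) at every k in [3,j-1].
  j=3: (D & A) false.
  j=4: (D & A) false.
  j=5: (D & A) false.
No j in the window works → until fails.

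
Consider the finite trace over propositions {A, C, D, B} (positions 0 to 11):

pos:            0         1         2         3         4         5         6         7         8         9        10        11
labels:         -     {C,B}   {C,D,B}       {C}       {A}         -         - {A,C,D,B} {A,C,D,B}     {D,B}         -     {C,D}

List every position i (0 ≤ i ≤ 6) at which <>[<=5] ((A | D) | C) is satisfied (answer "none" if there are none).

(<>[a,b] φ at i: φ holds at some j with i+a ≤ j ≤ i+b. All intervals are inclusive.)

Evaluate at each i in [0,6]:
  i=0: ✓ (witness j=1)
  i=1: ✓ (witness j=1)
  i=2: ✓ (witness j=2)
  i=3: ✓ (witness j=3)
  i=4: ✓ (witness j=4)
  i=5: ✓ (witness j=7)
  i=6: ✓ (witness j=7)

0, 1, 2, 3, 4, 5, 6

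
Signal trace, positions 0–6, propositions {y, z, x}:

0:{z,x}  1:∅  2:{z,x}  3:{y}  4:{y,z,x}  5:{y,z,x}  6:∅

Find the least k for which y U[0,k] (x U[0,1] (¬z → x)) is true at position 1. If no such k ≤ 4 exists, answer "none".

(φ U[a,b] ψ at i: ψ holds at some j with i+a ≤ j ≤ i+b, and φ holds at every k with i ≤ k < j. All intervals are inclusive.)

Need earliest j ≥ 1 with (x U[0,1] (¬z → x)), and y at every k in [1,j-1].
  j=1: rhs fails.
  j=2: rhs holds but lhs fails at k=1.
  j=3: rhs fails.
  j=4: rhs holds but lhs fails at k=1.
  j=5: rhs holds but lhs fails at k=1.
No witness within the range → none.

none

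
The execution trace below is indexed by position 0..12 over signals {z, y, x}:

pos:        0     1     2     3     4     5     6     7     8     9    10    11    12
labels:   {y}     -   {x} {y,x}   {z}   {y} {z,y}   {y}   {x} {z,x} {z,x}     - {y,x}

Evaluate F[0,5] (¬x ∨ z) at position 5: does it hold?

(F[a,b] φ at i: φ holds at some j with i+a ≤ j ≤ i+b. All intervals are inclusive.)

Check (¬x ∨ z) at each j in [5,10]:
  j=5: true
  j=6: true
  j=7: true
  j=8: false
  j=9: true
  j=10: true
Found at j=5 → formula holds.

True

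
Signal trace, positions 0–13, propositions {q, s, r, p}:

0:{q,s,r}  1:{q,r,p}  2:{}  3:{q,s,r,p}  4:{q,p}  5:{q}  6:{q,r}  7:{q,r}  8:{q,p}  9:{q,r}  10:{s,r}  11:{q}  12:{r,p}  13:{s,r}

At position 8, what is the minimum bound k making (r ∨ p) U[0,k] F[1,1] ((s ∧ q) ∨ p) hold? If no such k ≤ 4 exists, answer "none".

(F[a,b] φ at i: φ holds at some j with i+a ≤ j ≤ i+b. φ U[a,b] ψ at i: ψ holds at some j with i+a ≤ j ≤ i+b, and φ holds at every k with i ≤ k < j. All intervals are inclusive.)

Need earliest j ≥ 8 with F[1,1] ((s ∧ q) ∨ p), and (r ∨ p) at every k in [8,j-1].
  j=8: rhs fails.
  j=9: rhs fails.
  j=10: rhs fails.
  j=11: rhs holds; lhs holds on [8,10]. k = 3.

3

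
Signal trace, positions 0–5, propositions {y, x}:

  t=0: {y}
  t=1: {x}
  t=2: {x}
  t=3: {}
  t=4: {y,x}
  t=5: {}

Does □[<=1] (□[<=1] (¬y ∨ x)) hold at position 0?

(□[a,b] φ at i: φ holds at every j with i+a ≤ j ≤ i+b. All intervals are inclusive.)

Check □[<=1] (¬y ∨ x) at every j in [0,1]:
  j=0: fails at 0
  j=1: holds on [1,2]
Fails at j=0 → formula fails.

False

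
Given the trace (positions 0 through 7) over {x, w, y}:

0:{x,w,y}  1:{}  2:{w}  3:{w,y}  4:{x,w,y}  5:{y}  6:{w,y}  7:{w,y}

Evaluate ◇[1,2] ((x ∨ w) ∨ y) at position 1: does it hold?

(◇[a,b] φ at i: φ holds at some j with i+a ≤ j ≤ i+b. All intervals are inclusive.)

Check ((x ∨ w) ∨ y) at each j in [2,3]:
  j=2: true
  j=3: true
Found at j=2 → formula holds.

True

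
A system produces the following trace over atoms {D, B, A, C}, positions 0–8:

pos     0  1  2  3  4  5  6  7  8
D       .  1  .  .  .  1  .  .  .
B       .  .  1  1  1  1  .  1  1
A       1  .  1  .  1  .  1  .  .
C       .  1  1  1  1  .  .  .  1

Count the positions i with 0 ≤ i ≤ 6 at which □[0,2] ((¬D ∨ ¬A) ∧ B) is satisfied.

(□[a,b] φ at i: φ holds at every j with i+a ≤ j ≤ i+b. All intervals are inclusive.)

2

Evaluate at each i in [0,6]:
  i=0: ✗ (fails at j=0)
  i=1: ✗ (fails at j=1)
  i=2: ✓ (all of [2,4])
  i=3: ✓ (all of [3,5])
  i=4: ✗ (fails at j=6)
  i=5: ✗ (fails at j=6)
  i=6: ✗ (fails at j=6)
Positions where it holds: {2, 3} → 2.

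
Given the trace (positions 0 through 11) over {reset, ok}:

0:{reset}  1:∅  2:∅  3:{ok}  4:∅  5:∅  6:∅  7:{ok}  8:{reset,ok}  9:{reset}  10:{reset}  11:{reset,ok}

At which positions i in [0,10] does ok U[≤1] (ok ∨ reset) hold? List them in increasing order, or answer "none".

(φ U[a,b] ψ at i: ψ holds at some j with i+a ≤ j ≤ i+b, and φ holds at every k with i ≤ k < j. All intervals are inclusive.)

Evaluate at each i in [0,10]:
  i=0: ✓ (rhs at j=0)
  i=1: ✗ (no rhs in [1,2])
  i=2: ✗ (lhs fails at k=2 before rhs at j=3)
  i=3: ✓ (rhs at j=3)
  i=4: ✗ (no rhs in [4,5])
  i=5: ✗ (no rhs in [5,6])
  i=6: ✗ (lhs fails at k=6 before rhs at j=7)
  i=7: ✓ (rhs at j=7)
  i=8: ✓ (rhs at j=8)
  i=9: ✓ (rhs at j=9)
  i=10: ✓ (rhs at j=10)

0, 3, 7, 8, 9, 10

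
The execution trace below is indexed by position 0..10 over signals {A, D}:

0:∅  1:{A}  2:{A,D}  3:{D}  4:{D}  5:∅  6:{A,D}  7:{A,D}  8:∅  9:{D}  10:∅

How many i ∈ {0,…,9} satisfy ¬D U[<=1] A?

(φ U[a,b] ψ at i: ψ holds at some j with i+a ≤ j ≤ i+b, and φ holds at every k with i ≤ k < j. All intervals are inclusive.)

6

Evaluate at each i in [0,9]:
  i=0: ✓ (rhs at j=1; lhs holds on [0,0])
  i=1: ✓ (rhs at j=1)
  i=2: ✓ (rhs at j=2)
  i=3: ✗ (no rhs in [3,4])
  i=4: ✗ (no rhs in [4,5])
  i=5: ✓ (rhs at j=6; lhs holds on [5,5])
  i=6: ✓ (rhs at j=6)
  i=7: ✓ (rhs at j=7)
  i=8: ✗ (no rhs in [8,9])
  i=9: ✗ (no rhs in [9,10])
Positions where it holds: {0, 1, 2, 5, 6, 7} → 6.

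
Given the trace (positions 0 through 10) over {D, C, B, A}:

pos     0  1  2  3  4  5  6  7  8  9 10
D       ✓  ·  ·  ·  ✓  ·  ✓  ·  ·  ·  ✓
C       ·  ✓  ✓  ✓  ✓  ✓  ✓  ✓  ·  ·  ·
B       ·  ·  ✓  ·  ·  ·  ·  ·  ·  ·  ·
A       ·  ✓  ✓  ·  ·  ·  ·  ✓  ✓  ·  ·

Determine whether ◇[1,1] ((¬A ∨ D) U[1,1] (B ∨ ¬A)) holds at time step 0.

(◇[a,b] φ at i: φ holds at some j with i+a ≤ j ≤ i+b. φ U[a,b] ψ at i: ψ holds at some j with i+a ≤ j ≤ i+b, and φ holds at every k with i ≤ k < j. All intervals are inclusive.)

Check ((¬A ∨ D) U[1,1] (B ∨ ¬A)) at each j in [1,1]:
  j=1: fails
No position in the window satisfies it → formula fails.

False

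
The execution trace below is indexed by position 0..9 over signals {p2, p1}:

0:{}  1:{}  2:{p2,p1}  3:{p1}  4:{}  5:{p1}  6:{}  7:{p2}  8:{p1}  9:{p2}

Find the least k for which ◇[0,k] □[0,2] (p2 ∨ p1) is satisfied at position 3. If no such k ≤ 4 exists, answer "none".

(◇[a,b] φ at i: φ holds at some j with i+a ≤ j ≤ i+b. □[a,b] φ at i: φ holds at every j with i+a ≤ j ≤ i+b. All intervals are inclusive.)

4

Scan j = 3,4,… for □[0,2] (p2 ∨ p1):
  j=3: fails
  j=4: fails
  j=5: fails
  j=6: fails
  j=7: holds
First hit at j=7, so smallest k = 7-3 = 4.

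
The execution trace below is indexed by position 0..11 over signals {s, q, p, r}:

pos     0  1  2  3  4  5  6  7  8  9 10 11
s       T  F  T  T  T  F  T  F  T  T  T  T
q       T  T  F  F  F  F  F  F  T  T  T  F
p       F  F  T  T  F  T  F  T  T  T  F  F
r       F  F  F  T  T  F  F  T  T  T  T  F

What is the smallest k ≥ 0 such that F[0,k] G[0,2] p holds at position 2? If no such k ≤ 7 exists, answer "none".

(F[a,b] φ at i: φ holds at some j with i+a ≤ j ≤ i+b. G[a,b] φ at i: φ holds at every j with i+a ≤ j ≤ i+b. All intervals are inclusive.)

Scan j = 2,3,… for G[0,2] p:
  j=2: fails
  j=3: fails
  j=4: fails
  j=5: fails
  j=6: fails
  j=7: holds
First hit at j=7, so smallest k = 7-2 = 5.

5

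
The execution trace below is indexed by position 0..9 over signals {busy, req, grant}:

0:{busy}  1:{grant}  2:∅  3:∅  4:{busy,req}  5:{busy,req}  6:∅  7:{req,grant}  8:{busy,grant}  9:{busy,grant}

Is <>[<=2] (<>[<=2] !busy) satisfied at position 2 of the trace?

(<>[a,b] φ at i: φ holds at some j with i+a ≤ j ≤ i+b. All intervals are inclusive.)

Check <>[<=2] !busy at each j in [2,4]:
  j=2: holds (witness at 2)
  j=3: holds (witness at 3)
  j=4: holds (witness at 6)
Found at j=2 → formula holds.

True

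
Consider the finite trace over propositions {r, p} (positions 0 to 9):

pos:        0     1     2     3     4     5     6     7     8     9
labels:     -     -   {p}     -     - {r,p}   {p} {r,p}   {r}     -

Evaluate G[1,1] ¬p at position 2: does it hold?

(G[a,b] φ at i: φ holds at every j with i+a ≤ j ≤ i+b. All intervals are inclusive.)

Holds

Check ¬p at every j in [3,3]:
  j=3: true
All positions satisfy it → formula holds.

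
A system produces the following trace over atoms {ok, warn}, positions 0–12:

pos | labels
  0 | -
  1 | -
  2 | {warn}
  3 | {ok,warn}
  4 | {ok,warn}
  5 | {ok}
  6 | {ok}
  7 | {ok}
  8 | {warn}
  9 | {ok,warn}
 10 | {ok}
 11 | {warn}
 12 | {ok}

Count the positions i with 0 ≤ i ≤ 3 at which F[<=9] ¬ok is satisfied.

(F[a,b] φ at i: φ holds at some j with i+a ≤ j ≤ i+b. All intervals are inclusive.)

Evaluate at each i in [0,3]:
  i=0: ✓ (witness j=0)
  i=1: ✓ (witness j=1)
  i=2: ✓ (witness j=2)
  i=3: ✓ (witness j=8)
Positions where it holds: {0, 1, 2, 3} → 4.

4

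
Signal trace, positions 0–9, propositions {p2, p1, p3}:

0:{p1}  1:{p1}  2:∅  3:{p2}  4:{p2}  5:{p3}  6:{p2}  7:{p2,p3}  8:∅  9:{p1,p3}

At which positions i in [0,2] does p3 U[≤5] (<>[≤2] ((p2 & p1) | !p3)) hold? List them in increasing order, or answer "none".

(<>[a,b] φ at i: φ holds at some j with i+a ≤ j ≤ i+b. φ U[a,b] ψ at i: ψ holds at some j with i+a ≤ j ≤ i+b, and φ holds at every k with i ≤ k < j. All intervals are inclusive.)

Evaluate at each i in [0,2]:
  i=0: ✓ (rhs at j=0)
  i=1: ✓ (rhs at j=1)
  i=2: ✓ (rhs at j=2)

0, 1, 2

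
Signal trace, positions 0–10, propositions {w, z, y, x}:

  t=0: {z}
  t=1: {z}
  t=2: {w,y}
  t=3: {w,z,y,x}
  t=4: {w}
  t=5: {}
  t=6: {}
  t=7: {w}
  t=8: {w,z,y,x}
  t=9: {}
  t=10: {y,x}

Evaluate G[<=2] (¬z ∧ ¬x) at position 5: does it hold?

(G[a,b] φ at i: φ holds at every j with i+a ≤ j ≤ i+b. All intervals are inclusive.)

Check (¬z ∧ ¬x) at every j in [5,7]:
  j=5: true
  j=6: true
  j=7: true
All positions satisfy it → formula holds.

Yes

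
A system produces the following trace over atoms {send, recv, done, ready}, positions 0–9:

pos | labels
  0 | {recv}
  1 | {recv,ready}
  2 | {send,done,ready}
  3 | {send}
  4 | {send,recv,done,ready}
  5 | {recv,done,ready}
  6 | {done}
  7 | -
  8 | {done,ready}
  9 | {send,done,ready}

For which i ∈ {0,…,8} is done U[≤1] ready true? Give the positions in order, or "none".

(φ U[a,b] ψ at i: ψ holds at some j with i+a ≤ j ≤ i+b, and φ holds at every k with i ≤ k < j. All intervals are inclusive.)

Evaluate at each i in [0,8]:
  i=0: ✗ (lhs fails at k=0 before rhs at j=1)
  i=1: ✓ (rhs at j=1)
  i=2: ✓ (rhs at j=2)
  i=3: ✗ (lhs fails at k=3 before rhs at j=4)
  i=4: ✓ (rhs at j=4)
  i=5: ✓ (rhs at j=5)
  i=6: ✗ (no rhs in [6,7])
  i=7: ✗ (lhs fails at k=7 before rhs at j=8)
  i=8: ✓ (rhs at j=8)

1, 2, 4, 5, 8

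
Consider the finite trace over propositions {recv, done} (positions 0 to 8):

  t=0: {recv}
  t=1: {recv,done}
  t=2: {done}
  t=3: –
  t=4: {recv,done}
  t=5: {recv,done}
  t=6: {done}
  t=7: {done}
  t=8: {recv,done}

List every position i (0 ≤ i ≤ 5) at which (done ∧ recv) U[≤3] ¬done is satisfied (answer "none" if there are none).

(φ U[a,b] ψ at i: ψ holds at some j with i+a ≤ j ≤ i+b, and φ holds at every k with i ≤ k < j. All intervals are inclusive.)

Evaluate at each i in [0,5]:
  i=0: ✓ (rhs at j=0)
  i=1: ✗ (lhs fails at k=2 before rhs at j=3)
  i=2: ✗ (lhs fails at k=2 before rhs at j=3)
  i=3: ✓ (rhs at j=3)
  i=4: ✗ (no rhs in [4,7])
  i=5: ✗ (no rhs in [5,8])

0, 3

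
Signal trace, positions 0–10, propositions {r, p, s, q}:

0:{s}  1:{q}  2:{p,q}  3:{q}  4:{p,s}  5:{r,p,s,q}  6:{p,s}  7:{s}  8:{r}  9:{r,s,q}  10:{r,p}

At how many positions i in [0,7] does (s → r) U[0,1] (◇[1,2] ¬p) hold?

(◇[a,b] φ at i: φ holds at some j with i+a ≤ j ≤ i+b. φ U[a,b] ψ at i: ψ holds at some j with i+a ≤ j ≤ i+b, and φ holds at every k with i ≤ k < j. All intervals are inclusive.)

Evaluate at each i in [0,7]:
  i=0: ✓ (rhs at j=0)
  i=1: ✓ (rhs at j=1)
  i=2: ✓ (rhs at j=2)
  i=3: ✗ (no rhs in [3,4])
  i=4: ✗ (lhs fails at k=4 before rhs at j=5)
  i=5: ✓ (rhs at j=5)
  i=6: ✓ (rhs at j=6)
  i=7: ✓ (rhs at j=7)
Positions where it holds: {0, 1, 2, 5, 6, 7} → 6.

6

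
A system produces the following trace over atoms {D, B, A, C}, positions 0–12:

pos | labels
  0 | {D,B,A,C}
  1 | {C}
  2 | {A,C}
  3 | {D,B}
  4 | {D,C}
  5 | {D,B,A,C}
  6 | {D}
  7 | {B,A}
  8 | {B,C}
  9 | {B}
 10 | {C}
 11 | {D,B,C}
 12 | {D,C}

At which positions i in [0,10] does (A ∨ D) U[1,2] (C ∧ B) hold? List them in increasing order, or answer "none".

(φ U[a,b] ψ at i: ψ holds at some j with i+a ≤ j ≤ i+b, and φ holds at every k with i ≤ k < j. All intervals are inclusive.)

Evaluate at each i in [0,10]:
  i=0: ✗ (no rhs in [1,2])
  i=1: ✗ (no rhs in [2,3])
  i=2: ✗ (no rhs in [3,4])
  i=3: ✓ (rhs at j=5; lhs holds on [3,4])
  i=4: ✓ (rhs at j=5; lhs holds on [4,4])
  i=5: ✗ (no rhs in [6,7])
  i=6: ✓ (rhs at j=8; lhs holds on [6,7])
  i=7: ✓ (rhs at j=8; lhs holds on [7,7])
  i=8: ✗ (no rhs in [9,10])
  i=9: ✗ (lhs fails at k=9 before rhs at j=11)
  i=10: ✗ (lhs fails at k=10 before rhs at j=11)

3, 4, 6, 7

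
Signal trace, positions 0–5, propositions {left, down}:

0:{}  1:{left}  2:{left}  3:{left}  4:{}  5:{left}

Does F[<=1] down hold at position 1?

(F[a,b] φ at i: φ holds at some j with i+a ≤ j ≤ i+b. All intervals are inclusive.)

Check down at each j in [1,2]:
  j=1: false
  j=2: false
No position in the window satisfies it → formula fails.

Does not hold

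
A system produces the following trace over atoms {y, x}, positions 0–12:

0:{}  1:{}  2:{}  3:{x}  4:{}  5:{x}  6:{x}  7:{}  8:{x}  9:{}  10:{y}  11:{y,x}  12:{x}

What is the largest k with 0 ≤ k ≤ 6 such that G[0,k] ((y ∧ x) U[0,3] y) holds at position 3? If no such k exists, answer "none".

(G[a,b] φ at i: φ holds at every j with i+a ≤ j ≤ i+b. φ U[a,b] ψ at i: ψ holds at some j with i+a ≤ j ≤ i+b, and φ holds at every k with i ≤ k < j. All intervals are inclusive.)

((y ∧ x) U[0,3] y) must hold from j=3 onward; find where it first fails.
  j=3: fails → no k works.

none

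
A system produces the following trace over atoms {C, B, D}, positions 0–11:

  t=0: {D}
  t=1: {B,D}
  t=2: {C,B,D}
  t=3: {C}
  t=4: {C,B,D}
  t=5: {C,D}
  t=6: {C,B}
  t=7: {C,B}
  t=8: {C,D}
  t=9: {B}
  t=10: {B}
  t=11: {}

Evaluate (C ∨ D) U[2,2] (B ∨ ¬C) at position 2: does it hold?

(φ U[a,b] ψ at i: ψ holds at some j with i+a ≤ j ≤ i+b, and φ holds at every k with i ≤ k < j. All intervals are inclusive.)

Yes

Need some j in [4,4] with (B ∨ ¬C), and (C ∨ D) at every k in [2,j-1].
  j=4: (B ∨ ¬C) holds; (C ∨ D) holds at every k in [2,3] → satisfied.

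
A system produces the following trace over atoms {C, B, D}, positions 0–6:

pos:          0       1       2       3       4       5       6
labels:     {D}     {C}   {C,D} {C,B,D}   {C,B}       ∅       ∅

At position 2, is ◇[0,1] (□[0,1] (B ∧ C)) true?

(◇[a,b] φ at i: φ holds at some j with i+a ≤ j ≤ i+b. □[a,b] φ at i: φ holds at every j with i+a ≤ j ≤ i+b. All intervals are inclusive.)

Check □[0,1] (B ∧ C) at each j in [2,3]:
  j=2: fails at 2
  j=3: holds on [3,4]
Found at j=3 → formula holds.

True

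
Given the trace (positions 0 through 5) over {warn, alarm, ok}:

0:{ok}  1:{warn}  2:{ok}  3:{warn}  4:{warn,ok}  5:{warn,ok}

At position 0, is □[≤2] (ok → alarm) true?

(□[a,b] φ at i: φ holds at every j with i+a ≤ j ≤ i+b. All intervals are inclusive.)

False

Check (ok → alarm) at every j in [0,2]:
  j=0: antecedent true; consequent false → ✗
  j=1: antecedent false → ✓
  j=2: antecedent true; consequent false → ✗
Fails at j=0 → formula fails.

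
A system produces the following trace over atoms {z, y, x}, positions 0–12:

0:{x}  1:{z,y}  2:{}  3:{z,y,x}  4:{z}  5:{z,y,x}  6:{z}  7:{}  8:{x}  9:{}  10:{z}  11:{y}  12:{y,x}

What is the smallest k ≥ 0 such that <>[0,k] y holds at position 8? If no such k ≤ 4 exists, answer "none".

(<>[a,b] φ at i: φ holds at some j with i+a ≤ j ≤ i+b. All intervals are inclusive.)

3

Scan j = 8,9,… for y:
  j=8: fails
  j=9: fails
  j=10: fails
  j=11: holds
First hit at j=11, so smallest k = 11-8 = 3.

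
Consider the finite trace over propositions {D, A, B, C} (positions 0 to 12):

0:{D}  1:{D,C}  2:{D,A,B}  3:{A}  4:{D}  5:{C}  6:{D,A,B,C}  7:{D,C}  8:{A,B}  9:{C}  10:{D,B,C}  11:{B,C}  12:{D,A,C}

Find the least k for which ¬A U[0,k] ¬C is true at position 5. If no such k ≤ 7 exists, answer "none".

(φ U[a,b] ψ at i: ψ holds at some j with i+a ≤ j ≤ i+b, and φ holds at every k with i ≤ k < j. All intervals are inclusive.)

none

Need earliest j ≥ 5 with ¬C, and ¬A at every k in [5,j-1].
  j=5: rhs fails.
  j=6: rhs fails.
  j=7: rhs fails.
  j=8: rhs holds but lhs fails at k=6.
  j=9: rhs fails.
  j=10: rhs fails.
  j=11: rhs fails.
  j=12: rhs fails.
No witness within the range → none.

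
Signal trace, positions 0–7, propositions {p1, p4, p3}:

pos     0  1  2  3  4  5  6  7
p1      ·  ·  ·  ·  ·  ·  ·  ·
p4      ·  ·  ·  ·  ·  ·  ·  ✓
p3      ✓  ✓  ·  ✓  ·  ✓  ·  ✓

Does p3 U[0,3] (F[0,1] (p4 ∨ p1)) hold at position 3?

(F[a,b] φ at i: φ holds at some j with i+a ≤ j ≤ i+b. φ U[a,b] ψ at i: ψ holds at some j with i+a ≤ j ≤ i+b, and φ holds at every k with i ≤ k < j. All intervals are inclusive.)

No

Need some j in [3,6] with F[0,1] (p4 ∨ p1), and p3 at every k in [3,j-1].
  j=3: F[0,1] (p4 ∨ p1) — fails (none in [3,4]).
  j=4: F[0,1] (p4 ∨ p1) — fails (none in [4,5]).
  j=5: F[0,1] (p4 ∨ p1) — fails (none in [5,6]).
  j=6: F[0,1] (p4 ∨ p1) holds, but p3 fails at k=4 → not this j.
No j in the window works → until fails.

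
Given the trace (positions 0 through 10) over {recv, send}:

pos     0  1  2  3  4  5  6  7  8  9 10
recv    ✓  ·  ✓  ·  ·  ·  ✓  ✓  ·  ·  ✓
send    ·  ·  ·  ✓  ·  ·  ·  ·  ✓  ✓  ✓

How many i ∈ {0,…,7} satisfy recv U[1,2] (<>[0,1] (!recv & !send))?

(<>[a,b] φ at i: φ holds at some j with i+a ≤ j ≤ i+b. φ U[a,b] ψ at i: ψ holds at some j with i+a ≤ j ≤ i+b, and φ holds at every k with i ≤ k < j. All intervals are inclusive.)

Evaluate at each i in [0,7]:
  i=0: ✓ (rhs at j=1; lhs holds on [0,0])
  i=1: ✗ (lhs fails at k=1 before rhs at j=3)
  i=2: ✓ (rhs at j=3; lhs holds on [2,2])
  i=3: ✗ (lhs fails at k=3 before rhs at j=4)
  i=4: ✗ (lhs fails at k=4 before rhs at j=5)
  i=5: ✗ (no rhs in [6,7])
  i=6: ✗ (no rhs in [7,8])
  i=7: ✗ (no rhs in [8,9])
Positions where it holds: {0, 2} → 2.

2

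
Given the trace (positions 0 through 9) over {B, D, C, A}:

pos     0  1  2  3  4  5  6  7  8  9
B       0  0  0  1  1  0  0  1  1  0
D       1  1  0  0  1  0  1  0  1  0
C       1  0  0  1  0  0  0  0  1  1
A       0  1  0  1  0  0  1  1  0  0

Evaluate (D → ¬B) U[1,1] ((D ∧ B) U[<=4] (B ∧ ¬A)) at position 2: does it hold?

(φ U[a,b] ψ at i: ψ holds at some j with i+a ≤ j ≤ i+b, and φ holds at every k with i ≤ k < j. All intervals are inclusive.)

Need some j in [3,3] with ((D ∧ B) U[<=4] (B ∧ ¬A)), and (D → ¬B) at every k in [2,j-1].
  j=3: ((D ∧ B) U[<=4] (B ∧ ¬A)) — fails.
No j in the window works → until fails.

No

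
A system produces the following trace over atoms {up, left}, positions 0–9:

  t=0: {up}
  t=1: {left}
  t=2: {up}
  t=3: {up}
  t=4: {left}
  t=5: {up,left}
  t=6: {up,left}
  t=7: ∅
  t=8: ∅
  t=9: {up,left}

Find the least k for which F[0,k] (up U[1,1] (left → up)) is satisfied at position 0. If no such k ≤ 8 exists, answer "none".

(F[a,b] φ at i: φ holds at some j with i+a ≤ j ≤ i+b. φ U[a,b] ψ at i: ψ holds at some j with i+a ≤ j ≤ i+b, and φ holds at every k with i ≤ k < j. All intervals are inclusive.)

2

Scan j = 0,1,… for (up U[1,1] (left → up)):
  j=0: fails
  j=1: fails
  j=2: holds
First hit at j=2, so smallest k = 2-0 = 2.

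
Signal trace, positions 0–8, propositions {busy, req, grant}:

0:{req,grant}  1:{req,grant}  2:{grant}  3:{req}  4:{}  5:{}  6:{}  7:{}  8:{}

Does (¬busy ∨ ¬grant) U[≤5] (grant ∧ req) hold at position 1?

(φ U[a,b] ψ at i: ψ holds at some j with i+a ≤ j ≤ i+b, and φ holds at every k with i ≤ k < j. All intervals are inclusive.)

Need some j in [1,6] with (grant ∧ req), and (¬busy ∨ ¬grant) at every k in [1,j-1].
  j=1: (grant ∧ req) holds; no prefix to check → satisfied.

Holds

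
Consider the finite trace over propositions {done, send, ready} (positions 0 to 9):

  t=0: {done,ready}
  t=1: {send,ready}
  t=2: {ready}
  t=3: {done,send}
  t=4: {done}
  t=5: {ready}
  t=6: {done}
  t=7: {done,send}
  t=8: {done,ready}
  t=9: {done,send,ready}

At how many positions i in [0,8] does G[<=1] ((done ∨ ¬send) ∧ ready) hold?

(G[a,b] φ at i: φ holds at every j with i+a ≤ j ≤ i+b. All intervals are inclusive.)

1

Evaluate at each i in [0,8]:
  i=0: ✗ (fails at j=1)
  i=1: ✗ (fails at j=1)
  i=2: ✗ (fails at j=3)
  i=3: ✗ (fails at j=3)
  i=4: ✗ (fails at j=4)
  i=5: ✗ (fails at j=6)
  i=6: ✗ (fails at j=6)
  i=7: ✗ (fails at j=7)
  i=8: ✓ (all of [8,9])
Positions where it holds: {8} → 1.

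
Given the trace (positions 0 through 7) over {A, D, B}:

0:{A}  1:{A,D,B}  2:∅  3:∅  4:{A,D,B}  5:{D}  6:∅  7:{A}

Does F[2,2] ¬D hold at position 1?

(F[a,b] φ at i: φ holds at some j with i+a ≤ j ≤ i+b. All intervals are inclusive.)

Check ¬D at each j in [3,3]:
  j=3: true
Found at j=3 → formula holds.

Holds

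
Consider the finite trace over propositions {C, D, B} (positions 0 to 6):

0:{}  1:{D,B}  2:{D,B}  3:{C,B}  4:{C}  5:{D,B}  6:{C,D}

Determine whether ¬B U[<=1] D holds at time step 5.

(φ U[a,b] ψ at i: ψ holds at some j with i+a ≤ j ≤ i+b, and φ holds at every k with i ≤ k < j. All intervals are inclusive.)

Need some j in [5,6] with D, and ¬B at every k in [5,j-1].
  j=5: D holds; no prefix to check → satisfied.

Yes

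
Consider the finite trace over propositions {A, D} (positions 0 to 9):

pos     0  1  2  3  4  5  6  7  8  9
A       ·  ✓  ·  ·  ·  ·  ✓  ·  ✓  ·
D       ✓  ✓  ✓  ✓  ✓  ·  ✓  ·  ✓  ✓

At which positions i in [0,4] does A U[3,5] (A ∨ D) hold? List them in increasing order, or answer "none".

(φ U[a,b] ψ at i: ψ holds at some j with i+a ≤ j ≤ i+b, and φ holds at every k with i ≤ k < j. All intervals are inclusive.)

none

Evaluate at each i in [0,4]:
  i=0: ✗ (lhs fails at k=0 before rhs at j=3)
  i=1: ✗ (lhs fails at k=2 before rhs at j=4)
  i=2: ✗ (lhs fails at k=2 before rhs at j=6)
  i=3: ✗ (lhs fails at k=3 before rhs at j=6)
  i=4: ✗ (lhs fails at k=4 before rhs at j=8)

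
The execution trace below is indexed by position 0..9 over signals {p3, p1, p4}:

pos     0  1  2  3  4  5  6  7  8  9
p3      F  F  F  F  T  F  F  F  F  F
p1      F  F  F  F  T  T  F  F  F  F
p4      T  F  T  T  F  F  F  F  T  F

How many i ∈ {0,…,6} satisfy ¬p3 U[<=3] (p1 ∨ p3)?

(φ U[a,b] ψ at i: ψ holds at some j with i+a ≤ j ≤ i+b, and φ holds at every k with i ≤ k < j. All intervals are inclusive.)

5

Evaluate at each i in [0,6]:
  i=0: ✗ (no rhs in [0,3])
  i=1: ✓ (rhs at j=4; lhs holds on [1,3])
  i=2: ✓ (rhs at j=4; lhs holds on [2,3])
  i=3: ✓ (rhs at j=4; lhs holds on [3,3])
  i=4: ✓ (rhs at j=4)
  i=5: ✓ (rhs at j=5)
  i=6: ✗ (no rhs in [6,9])
Positions where it holds: {1, 2, 3, 4, 5} → 5.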